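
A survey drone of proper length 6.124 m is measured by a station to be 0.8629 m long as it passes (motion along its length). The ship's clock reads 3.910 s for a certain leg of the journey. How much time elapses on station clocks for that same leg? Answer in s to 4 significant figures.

Δt ≈ 27.75 s

Length contraction ⇒ γ = L₀/L = 6.124/0.8629 = 7.09700
Time dilation: Δt = γτ₀ = 7.09700 × 3.910 s = 27.75 s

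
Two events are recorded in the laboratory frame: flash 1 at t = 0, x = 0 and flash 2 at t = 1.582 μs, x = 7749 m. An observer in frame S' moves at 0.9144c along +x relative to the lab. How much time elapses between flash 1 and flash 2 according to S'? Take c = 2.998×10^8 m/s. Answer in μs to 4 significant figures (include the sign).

γ = 1/√(1 − 0.9144²) = 2.47028
Δt' = γ(Δt − vΔx/c²) = 2.47028 × (1.582 μs − 0.9144×7749 m / (2.998×10^8 m/s))
= 2.47028 × (-22.0527 μs) = -54.48 μs

Δt' ≈ -54.48 μs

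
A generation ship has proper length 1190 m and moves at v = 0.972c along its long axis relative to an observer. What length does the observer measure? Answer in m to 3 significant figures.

L ≈ 280 m

γ = 1/√(1 − 0.972²) = 4.2557
Length contraction: L = L₀/γ = 1190/4.2557 = 280 m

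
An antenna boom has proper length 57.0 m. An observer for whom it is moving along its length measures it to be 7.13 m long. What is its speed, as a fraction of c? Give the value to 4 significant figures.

β ≈ 0.9921

γ = L₀/L = 57.0/7.13 = 7.99439
β = √(1 − 1/γ²) = 0.9921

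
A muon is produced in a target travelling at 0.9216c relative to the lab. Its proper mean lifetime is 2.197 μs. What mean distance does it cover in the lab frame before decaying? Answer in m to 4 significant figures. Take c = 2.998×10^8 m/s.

γ = 1/√(1 − 0.9216²) = 2.57638
Dilated lifetime: Δt = γτ₀ = 2.57638 × 2.197 μs = 5.66031 μs
d = vΔt = 0.9216c × 5.66031 μs = 2.76296×10^8 m/s × 5.66031×10^-6 s = 1564 m

d ≈ 1564 m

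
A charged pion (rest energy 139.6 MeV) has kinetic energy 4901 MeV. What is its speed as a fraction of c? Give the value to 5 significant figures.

γ = 1 + K/(m₀c²) = 1 + 4901/139.6 = 36.10745
β = √(1 − 1/γ²) = 0.99962

β ≈ 0.99962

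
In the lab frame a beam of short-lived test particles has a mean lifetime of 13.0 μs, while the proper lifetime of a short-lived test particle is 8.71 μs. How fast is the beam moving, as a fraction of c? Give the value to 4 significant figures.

γ = Δt/τ₀ = 13.0/8.71 = 1.49254
β = √(1 − 1/γ²) = √(1 − 1/1.49254²) = 0.7424

β ≈ 0.7424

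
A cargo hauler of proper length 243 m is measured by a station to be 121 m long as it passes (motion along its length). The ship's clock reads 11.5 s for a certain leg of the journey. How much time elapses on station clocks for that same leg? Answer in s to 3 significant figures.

Length contraction ⇒ γ = L₀/L = 243/121 = 2.0083
Time dilation: Δt = γτ₀ = 2.0083 × 11.5 s = 23.1 s

Δt ≈ 23.1 s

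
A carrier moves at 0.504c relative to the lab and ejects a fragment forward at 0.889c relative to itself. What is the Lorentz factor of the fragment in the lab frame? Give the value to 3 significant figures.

γ ≈ 3.66

u_lab = (0.889 + 0.504)/(1 + 0.889×0.504) = 1.393/1.44806 = 0.961979
γ = 1/√(1 − 0.961979²) = 3.66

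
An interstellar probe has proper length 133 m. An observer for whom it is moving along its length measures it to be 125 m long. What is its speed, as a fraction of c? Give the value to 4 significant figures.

γ = L₀/L = 133/125 = 1.06400
β = √(1 − 1/γ²) = 0.3416

β ≈ 0.3416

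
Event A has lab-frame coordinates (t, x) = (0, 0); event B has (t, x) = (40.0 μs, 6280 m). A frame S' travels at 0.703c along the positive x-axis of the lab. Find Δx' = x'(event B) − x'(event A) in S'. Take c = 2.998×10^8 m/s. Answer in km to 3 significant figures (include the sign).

Δx' ≈ -3.02 km

γ = 1/√(1 − 0.703²) = 1.4061
Δx' = γ(Δx − vΔt) = 1.4061 × (6280 m − 0.703×(2.998×10^8 m/s)×40.0×10^-6 s)
= 1.4061 × (-2150.4 m) = -3.02 km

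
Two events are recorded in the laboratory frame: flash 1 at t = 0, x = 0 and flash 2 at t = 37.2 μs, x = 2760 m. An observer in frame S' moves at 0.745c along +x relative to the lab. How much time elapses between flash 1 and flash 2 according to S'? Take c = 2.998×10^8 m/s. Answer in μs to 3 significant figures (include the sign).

Δt' ≈ 45.5 μs

γ = 1/√(1 − 0.745²) = 1.4991
Δt' = γ(Δt − vΔx/c²) = 1.4991 × (37.2 μs − 0.745×2760 m / (2.998×10^8 m/s))
= 1.4991 × (30.341 μs) = 45.5 μs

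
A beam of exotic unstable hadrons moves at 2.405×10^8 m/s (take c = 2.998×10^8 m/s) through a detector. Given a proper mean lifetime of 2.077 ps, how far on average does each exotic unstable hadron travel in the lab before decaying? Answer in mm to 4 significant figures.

β = v/c = 2.405×10^8 / 2.998×10^8 = 0.802201
γ = 1/√(1 − 0.802201²) = 1.67489
Dilated lifetime: Δt = γτ₀ = 1.67489 × 2.077 ps = 3.47875 ps
d = vΔt = 0.802201c × 3.47875 ps = 2.40500×10^8 m/s × 3.47875×10^-12 s = 0.8366 mm

d ≈ 0.8366 mm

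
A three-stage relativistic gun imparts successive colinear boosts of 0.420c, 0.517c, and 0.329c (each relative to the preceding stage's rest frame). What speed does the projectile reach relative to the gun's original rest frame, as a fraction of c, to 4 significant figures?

Compose boost 2: (0.517 + 0.420)/(1 + 0.517×0.420) = 0.9370/1.21714 = 0.769837
Compose boost 3: (0.329 + 0.769837)/(1 + 0.329×0.769837) = 1.09884/1.25328 = 0.8768

u ≈ 0.8768c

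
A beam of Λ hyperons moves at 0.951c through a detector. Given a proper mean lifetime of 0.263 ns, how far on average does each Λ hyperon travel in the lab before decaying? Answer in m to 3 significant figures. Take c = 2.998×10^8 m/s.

d ≈ 0.243 m

γ = 1/√(1 − 0.951²) = 3.2342
Dilated lifetime: Δt = γτ₀ = 3.2342 × 0.263 ns = 0.85061 ns
d = vΔt = 0.951c × 0.85061 ns = 2.8511×10^8 m/s × 8.5061×10^-10 s = 0.243 m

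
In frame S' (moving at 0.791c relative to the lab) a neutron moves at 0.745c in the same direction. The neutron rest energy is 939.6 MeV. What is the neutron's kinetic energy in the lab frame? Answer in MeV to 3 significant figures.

u_lab = (0.745 + 0.791)/(1 + 0.745×0.791) = 0.966466
γ = 1/√(1 − 0.966466²) = 3.8942
K = (γ − 1)m₀c² = (3.8942 − 1) × 939.6 = 2.8942 × 939.6 = 2720 MeV

K ≈ 2720 MeV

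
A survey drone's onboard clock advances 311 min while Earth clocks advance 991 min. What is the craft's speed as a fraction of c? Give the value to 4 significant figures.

β ≈ 0.9495

γ = Δt/τ₀ = 991/311 = 3.18650
β = √(1 − 1/γ²) = √(1 − 1/3.18650²) = 0.9495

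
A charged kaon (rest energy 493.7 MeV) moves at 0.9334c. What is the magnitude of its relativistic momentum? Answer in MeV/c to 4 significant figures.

p ≈ 1284 MeV/c

γ = 1/√(1 − 0.9334²) = 2.78678
p = γβm₀c = 2.78678 × 0.9334 × 493.7 MeV/c = 1284 MeV/c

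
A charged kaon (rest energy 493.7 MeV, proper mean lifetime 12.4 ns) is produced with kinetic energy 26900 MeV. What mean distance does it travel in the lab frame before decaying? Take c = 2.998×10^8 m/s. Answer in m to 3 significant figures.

d ≈ 206 m

γ = 1 + K/(m₀c²) = 1 + 26900/493.7 = 55.487
β = √(1 − 1/γ²) = 0.99984
Dilated lifetime: γτ₀ = 55.487 × 12.4 ns = 688.03 ns
d = βc·γτ₀ = 0.99984 × (2.998×10^8 m/s) × 6.8803×10^-7 s = 206 m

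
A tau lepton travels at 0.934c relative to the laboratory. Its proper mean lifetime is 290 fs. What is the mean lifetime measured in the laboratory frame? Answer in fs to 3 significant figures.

Δt ≈ 812 fs

γ = 1/√(1 − 0.934²) = 2.7990
Time dilation: Δt = γτ₀ = 2.7990 × 290 fs = 812 fs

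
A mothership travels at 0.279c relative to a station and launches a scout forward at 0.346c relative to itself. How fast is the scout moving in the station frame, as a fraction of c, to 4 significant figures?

Compose boost 2: (0.346 + 0.279)/(1 + 0.346×0.279) = 0.6250/1.09653 = 0.5700

u ≈ 0.5700c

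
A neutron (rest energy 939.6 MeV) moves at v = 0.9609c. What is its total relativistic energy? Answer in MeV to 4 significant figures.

γ = 1/√(1 − 0.9609²) = 3.61147
E = γm₀c² = 3.61147 × 939.6 MeV = 3393 MeV

E ≈ 3393 MeV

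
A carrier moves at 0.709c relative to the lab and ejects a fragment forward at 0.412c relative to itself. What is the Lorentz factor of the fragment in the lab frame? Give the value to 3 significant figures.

u_lab = (0.412 + 0.709)/(1 + 0.412×0.709) = 1.121/1.29211 = 0.867575
γ = 1/√(1 − 0.867575²) = 2.01

γ ≈ 2.01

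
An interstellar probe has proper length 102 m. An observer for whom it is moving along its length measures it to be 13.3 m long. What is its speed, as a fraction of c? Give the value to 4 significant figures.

γ = L₀/L = 102/13.3 = 7.66917
β = √(1 − 1/γ²) = 0.9915

β ≈ 0.9915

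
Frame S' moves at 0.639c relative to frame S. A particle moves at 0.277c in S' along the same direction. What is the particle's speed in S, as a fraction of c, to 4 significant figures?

Relativistic velocity addition: u = (u' + v)/(1 + u'v/c²)
= (0.277 + 0.639)/(1 + 0.277×0.639) = 0.9160/1.17700 = 0.7782

u ≈ 0.7782c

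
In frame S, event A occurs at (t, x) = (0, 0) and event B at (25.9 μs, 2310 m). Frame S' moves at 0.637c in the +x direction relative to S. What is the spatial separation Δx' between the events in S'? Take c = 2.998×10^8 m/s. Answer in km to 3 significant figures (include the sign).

γ = 1/√(1 − 0.637²) = 1.2972
Δx' = γ(Δx − vΔt) = 1.2972 × (2310 m − 0.637×(2.998×10^8 m/s)×25.9×10^-6 s)
= 1.2972 × (-2636.2 m) = -3.42 km

Δx' ≈ -3.42 km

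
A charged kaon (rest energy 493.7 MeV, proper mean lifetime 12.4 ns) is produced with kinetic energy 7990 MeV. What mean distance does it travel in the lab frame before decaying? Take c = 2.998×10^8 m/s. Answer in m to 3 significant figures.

d ≈ 63.8 m

γ = 1 + K/(m₀c²) = 1 + 7990/493.7 = 17.184
β = √(1 − 1/γ²) = 0.99831
Dilated lifetime: γτ₀ = 17.184 × 12.4 ns = 213.08 ns
d = βc·γτ₀ = 0.99831 × (2.998×10^8 m/s) × 2.1308×10^-7 s = 63.8 m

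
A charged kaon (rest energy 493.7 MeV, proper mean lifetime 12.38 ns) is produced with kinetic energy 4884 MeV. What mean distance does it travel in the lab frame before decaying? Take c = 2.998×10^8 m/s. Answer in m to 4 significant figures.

γ = 1 + K/(m₀c²) = 1 + 4884/493.7 = 10.8926
β = √(1 − 1/γ²) = 0.995777
Dilated lifetime: γτ₀ = 10.8926 × 12.38 ns = 134.851 ns
d = βc·γτ₀ = 0.995777 × (2.998×10^8 m/s) × 1.34851×10^-7 s = 40.26 m

d ≈ 40.26 m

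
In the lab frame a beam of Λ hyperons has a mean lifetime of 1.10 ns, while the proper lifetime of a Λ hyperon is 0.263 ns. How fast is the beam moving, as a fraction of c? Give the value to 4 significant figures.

β ≈ 0.9710

γ = Δt/τ₀ = 1.10/0.263 = 4.18251
β = √(1 − 1/γ²) = √(1 − 1/4.18251²) = 0.9710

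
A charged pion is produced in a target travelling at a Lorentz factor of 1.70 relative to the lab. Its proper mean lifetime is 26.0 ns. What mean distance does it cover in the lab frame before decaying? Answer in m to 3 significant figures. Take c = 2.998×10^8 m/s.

β = √(1 − 1/γ²) = √(1 − 1/1.70²) = 0.80869
Dilated lifetime: Δt = γτ₀ = 1.70 × 26.0 ns = 44.200 ns
d = vΔt = 0.80869c × 44.200 ns = 2.4245×10^8 m/s × 4.4200×10^-8 s = 10.7 m

d ≈ 10.7 m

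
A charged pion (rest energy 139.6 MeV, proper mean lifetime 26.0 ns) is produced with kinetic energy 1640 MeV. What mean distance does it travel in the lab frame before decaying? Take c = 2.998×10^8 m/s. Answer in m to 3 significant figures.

γ = 1 + K/(m₀c²) = 1 + 1640/139.6 = 12.748
β = √(1 − 1/γ²) = 0.99692
Dilated lifetime: γτ₀ = 12.748 × 26.0 ns = 331.44 ns
d = βc·γτ₀ = 0.99692 × (2.998×10^8 m/s) × 3.3144×10^-7 s = 99.1 m

d ≈ 99.1 m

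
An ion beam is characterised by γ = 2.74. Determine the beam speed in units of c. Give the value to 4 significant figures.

β = √(1 − 1/γ²) = √(1 − 1/2.74²) = √(0.866802) = 0.9310

β ≈ 0.9310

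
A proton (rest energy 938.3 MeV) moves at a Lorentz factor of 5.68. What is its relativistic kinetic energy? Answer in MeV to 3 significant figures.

γ = 5.68 (given)
K = (γ − 1)m₀c² = (5.68 − 1) × 938.3 MeV = 4.6800 × 938.3 MeV = 4390 MeV

K ≈ 4390 MeV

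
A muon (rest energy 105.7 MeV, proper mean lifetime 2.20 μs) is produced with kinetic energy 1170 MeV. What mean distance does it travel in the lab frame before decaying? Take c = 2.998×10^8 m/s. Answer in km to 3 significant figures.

d ≈ 7.93 km

γ = 1 + K/(m₀c²) = 1 + 1170/105.7 = 12.069
β = √(1 − 1/γ²) = 0.99656
Dilated lifetime: γτ₀ = 12.069 × 2.20 μs = 26.552 μs
d = βc·γτ₀ = 0.99656 × (2.998×10^8 m/s) × 2.6552×10^-5 s = 7.93 km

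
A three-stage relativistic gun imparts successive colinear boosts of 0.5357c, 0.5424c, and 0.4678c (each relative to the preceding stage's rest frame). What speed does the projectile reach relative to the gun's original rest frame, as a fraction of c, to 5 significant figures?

u ≈ 0.93700c

Compose boost 2: (0.5424 + 0.5357)/(1 + 0.5424×0.5357) = 1.0781/1.290564 = 0.8353714
Compose boost 3: (0.4678 + 0.8353714)/(1 + 0.4678×0.8353714) = 1.303171/1.390787 = 0.93700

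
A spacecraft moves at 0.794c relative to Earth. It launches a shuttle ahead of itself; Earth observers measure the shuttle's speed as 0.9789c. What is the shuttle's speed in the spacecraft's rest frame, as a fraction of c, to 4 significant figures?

u' ≈ 0.8301c

Inverse velocity addition: u' = (u − v)/(1 − uv/c²)
= (0.9789 − 0.794)/(1 − 0.9789×0.794) = 0.1849/0.222753 = 0.8301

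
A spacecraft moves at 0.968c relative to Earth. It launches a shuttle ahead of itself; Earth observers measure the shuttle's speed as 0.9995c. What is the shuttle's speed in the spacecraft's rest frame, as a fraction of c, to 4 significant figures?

Inverse velocity addition: u' = (u − v)/(1 − uv/c²)
= (0.9995 − 0.968)/(1 − 0.9995×0.968) = 0.03150/0.0324840 = 0.9697

u' ≈ 0.9697c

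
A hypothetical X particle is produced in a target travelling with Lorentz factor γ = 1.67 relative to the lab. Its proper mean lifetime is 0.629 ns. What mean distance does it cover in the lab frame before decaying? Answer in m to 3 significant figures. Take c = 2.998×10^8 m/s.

d ≈ 0.252 m

β = √(1 − 1/γ²) = √(1 − 1/1.67²) = 0.80090
Dilated lifetime: Δt = γτ₀ = 1.67 × 0.629 ns = 1.0504 ns
d = vΔt = 0.80090c × 1.0504 ns = 2.4011×10^8 m/s × 1.0504×10^-9 s = 0.252 m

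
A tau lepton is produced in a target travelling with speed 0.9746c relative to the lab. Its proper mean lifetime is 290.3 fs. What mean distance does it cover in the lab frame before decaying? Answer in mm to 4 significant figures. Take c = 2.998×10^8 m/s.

γ = 1/√(1 − 0.9746²) = 4.46523
Dilated lifetime: Δt = γτ₀ = 4.46523 × 290.3 fs = 1296.26 fs
d = vΔt = 0.9746c × 1296.26 fs = 2.92185×10^8 m/s × 1.29626×10^-12 s = 0.3787 mm

d ≈ 0.3787 mm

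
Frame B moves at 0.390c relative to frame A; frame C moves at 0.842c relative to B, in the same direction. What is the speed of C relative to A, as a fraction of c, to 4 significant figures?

Compose boost 2: (0.842 + 0.390)/(1 + 0.842×0.390) = 1.232/1.32838 = 0.9274

u ≈ 0.9274c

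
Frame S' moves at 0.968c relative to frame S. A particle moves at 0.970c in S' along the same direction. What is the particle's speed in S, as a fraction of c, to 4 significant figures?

Relativistic velocity addition: u = (u' + v)/(1 + u'v/c²)
= (0.970 + 0.968)/(1 + 0.970×0.968) = 1.938/1.93896 = 0.9995

u ≈ 0.9995c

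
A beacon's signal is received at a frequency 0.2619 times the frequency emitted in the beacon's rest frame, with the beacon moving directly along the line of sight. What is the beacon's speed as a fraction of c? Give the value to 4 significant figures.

f_obs/f_src = √((1−β)/(1+β)) = 0.2619  ⇒  (1−β)/(1+β) = 0.0685916
β = |1 − D²|/(1 + D²) = |1 − 0.0685916|/(1 + 0.0685916) = 0.8716

β ≈ 0.8716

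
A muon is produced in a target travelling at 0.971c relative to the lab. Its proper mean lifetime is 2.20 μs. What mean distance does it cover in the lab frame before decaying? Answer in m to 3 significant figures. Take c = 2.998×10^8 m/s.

d ≈ 2680 m

γ = 1/√(1 − 0.971²) = 4.1827
Dilated lifetime: Δt = γτ₀ = 4.1827 × 2.20 μs = 9.2020 μs
d = vΔt = 0.971c × 9.2020 μs = 2.9111×10^8 m/s × 9.2020×10^-6 s = 2680 m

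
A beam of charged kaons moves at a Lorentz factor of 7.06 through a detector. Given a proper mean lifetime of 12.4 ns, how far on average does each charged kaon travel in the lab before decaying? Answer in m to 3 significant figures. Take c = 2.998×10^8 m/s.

d ≈ 26.0 m

β = √(1 − 1/γ²) = √(1 − 1/7.06²) = 0.98992
Dilated lifetime: Δt = γτ₀ = 7.06 × 12.4 ns = 87.544 ns
d = vΔt = 0.98992c × 87.544 ns = 2.9678×10^8 m/s × 8.7544×10^-8 s = 26.0 m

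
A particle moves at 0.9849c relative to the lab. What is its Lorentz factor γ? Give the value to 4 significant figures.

γ ≈ 5.776

γ = 1/√(1 − β²) = 1/√(1 − 0.9849²) = 1/√(0.0299720) = 5.776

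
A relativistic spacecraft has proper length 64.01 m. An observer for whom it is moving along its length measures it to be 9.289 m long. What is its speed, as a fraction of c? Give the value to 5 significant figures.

γ = L₀/L = 64.01/9.289 = 6.890946
β = √(1 − 1/γ²) = 0.98941

β ≈ 0.98941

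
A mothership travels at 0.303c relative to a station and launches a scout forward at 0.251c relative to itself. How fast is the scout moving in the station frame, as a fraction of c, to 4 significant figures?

u ≈ 0.5148c

Compose boost 2: (0.251 + 0.303)/(1 + 0.251×0.303) = 0.5540/1.07605 = 0.5148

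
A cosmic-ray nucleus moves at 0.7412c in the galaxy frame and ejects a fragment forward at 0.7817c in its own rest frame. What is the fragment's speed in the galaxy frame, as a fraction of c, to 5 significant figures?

u ≈ 0.96423c

Compose boost 2: (0.7817 + 0.7412)/(1 + 0.7817×0.7412) = 1.5229/1.579396 = 0.96423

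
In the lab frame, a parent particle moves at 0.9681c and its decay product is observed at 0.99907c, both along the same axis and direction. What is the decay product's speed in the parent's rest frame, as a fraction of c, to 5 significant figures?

Inverse velocity addition: u' = (u − v)/(1 − uv/c²)
= (0.99907 − 0.9681)/(1 − 0.99907×0.9681) = 0.030970/0.03280033 = 0.94420

u' ≈ 0.94420c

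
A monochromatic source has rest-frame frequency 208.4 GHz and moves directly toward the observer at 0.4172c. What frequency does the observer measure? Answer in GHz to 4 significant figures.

f_obs ≈ 325.0 GHz

Relativistic Doppler: f_obs = f_src √((1+β)/(1−β))
= 208.4 × √(1.41720/0.582800) = 208.4 × 1.55939 = 325.0 GHz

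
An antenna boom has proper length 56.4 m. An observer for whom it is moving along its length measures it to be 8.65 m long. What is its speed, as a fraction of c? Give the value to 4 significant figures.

γ = L₀/L = 56.4/8.65 = 6.52023
β = √(1 − 1/γ²) = 0.9882

β ≈ 0.9882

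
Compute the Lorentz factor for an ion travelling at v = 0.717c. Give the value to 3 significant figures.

γ = 1/√(1 − β²) = 1/√(1 − 0.717²) = 1/√(0.48591) = 1.43

γ ≈ 1.43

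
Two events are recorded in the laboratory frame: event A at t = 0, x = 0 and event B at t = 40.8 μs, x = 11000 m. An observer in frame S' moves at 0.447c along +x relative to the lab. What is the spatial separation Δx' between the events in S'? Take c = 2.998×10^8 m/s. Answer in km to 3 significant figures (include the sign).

γ = 1/√(1 − 0.447²) = 1.1179
Δx' = γ(Δx − vΔt) = 1.1179 × (11000 m − 0.447×(2.998×10^8 m/s)×40.8×10^-6 s)
= 1.1179 × (5532.4 m) = 6.18 km

Δx' ≈ 6.18 km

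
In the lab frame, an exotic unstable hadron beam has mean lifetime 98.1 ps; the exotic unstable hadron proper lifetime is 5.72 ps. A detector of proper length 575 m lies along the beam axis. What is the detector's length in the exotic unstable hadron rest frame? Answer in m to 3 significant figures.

Time dilation ⇒ γ = Δt/τ₀ = 98.1/5.72 = 17.150
Length contraction: L = L₀/γ = 575/17.150 = 33.5 m

L ≈ 33.5 m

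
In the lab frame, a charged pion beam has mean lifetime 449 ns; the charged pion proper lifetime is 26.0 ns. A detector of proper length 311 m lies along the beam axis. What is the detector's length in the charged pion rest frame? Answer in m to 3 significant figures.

Time dilation ⇒ γ = Δt/τ₀ = 449/26.0 = 17.269
Length contraction: L = L₀/γ = 311/17.269 = 18.0 m

L ≈ 18.0 m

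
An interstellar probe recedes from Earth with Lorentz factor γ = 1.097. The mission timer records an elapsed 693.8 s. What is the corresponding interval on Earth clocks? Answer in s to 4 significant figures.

γ = 1.097 (given)
Time dilation: Δt = γτ₀ = 1.097 × 693.8 s = 761.1 s

Δt ≈ 761.1 s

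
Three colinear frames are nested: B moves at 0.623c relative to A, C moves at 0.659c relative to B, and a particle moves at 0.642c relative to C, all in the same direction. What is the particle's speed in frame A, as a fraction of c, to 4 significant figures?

Compose boost 2: (0.659 + 0.623)/(1 + 0.659×0.623) = 1.282/1.41056 = 0.908861
Compose boost 3: (0.642 + 0.908861)/(1 + 0.642×0.908861) = 1.55086/1.58349 = 0.9794

u ≈ 0.9794c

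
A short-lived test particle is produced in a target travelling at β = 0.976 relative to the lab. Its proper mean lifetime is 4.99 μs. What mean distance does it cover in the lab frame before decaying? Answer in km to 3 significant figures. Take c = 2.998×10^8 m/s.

d ≈ 6.70 km

γ = 1/√(1 − 0.976²) = 4.5920
Dilated lifetime: Δt = γτ₀ = 4.5920 × 4.99 μs = 22.914 μs
d = vΔt = 0.976c × 22.914 μs = 2.9260×10^8 m/s × 2.2914×10^-5 s = 6.70 km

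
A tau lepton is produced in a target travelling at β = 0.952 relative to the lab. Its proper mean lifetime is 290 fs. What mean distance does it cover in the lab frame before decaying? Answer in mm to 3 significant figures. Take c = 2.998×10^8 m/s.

γ = 1/√(1 − 0.952²) = 3.2669
Dilated lifetime: Δt = γτ₀ = 3.2669 × 290 fs = 947.41 fs
d = vΔt = 0.952c × 947.41 fs = 2.8541×10^8 m/s × 9.4741×10^-13 s = 0.270 mm

d ≈ 0.270 mm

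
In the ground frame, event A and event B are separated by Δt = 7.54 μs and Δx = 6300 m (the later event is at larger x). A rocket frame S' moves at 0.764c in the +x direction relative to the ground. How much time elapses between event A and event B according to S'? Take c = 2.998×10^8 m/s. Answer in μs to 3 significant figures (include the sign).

γ = 1/√(1 − 0.764²) = 1.5499
Δt' = γ(Δt − vΔx/c²) = 1.5499 × (7.54 μs − 0.764×6300 m / (2.998×10^8 m/s))
= 1.5499 × (-8.5147 μs) = -13.2 μs

Δt' ≈ -13.2 μs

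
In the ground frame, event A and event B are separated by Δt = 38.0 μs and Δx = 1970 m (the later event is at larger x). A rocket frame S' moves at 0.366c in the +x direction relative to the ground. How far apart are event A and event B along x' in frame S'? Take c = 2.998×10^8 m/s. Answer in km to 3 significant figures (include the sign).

γ = 1/√(1 − 0.366²) = 1.0746
Δx' = γ(Δx − vΔt) = 1.0746 × (1970 m − 0.366×(2.998×10^8 m/s)×38.0×10^-6 s)
= 1.0746 × (-2199.6 m) = -2.36 km

Δx' ≈ -2.36 km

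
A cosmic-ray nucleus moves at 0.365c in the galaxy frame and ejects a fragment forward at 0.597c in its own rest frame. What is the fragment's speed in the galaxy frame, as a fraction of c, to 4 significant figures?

u ≈ 0.7899c

Compose boost 2: (0.597 + 0.365)/(1 + 0.597×0.365) = 0.9620/1.21791 = 0.7899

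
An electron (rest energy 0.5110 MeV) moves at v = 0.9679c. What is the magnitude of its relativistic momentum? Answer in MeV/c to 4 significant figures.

γ = 1/√(1 − 0.9679²) = 3.97874
p = γβm₀c = 3.97874 × 0.9679 × 0.5110 MeV/c = 1.968 MeV/c

p ≈ 1.968 MeV/c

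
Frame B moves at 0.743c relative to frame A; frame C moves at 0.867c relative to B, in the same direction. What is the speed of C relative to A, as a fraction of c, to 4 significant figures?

Compose boost 2: (0.867 + 0.743)/(1 + 0.867×0.743) = 1.610/1.64418 = 0.9792

u ≈ 0.9792c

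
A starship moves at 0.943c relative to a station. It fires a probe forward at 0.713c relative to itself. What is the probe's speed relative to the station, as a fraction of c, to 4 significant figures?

Relativistic velocity addition: u = (u' + v)/(1 + u'v/c²)
= (0.713 + 0.943)/(1 + 0.713×0.943) = 1.656/1.67236 = 0.9902

u ≈ 0.9902c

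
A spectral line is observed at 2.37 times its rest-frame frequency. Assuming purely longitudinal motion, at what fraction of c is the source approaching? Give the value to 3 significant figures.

β ≈ 0.698

f_obs/f_src = √((1+β)/(1−β)) = 2.37  ⇒  (1+β)/(1−β) = 5.6169
β = |1 − D²|/(1 + D²) = |1 − 5.6169|/(1 + 5.6169) = 0.698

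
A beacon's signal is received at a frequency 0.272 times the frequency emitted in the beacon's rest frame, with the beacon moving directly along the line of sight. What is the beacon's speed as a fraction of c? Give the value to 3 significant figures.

f_obs/f_src = √((1−β)/(1+β)) = 0.272  ⇒  (1−β)/(1+β) = 0.073984
β = |1 − D²|/(1 + D²) = |1 − 0.073984|/(1 + 0.073984) = 0.862

β ≈ 0.862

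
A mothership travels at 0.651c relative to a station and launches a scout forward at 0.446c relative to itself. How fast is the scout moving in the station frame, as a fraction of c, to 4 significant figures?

u ≈ 0.8502c

Compose boost 2: (0.446 + 0.651)/(1 + 0.446×0.651) = 1.097/1.29035 = 0.8502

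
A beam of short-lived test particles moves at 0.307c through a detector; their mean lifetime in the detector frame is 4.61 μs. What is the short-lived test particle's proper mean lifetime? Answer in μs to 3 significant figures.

γ = 1/√(1 − 0.307²) = 1.0507
Proper time: τ₀ = Δt/γ = 4.61/1.0507 = 4.39 μs

τ₀ ≈ 4.39 μs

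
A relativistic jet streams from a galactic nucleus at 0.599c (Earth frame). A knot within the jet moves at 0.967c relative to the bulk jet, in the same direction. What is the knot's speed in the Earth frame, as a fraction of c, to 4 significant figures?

u ≈ 0.9916c

Relativistic velocity addition: u = (u' + v)/(1 + u'v/c²)
= (0.967 + 0.599)/(1 + 0.967×0.599) = 1.566/1.57923 = 0.9916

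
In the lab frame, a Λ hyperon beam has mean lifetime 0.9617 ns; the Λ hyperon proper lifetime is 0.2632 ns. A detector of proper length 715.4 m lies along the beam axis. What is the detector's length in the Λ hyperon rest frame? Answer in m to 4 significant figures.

L ≈ 195.8 m

Time dilation ⇒ γ = Δt/τ₀ = 0.9617/0.2632 = 3.65388
Length contraction: L = L₀/γ = 715.4/3.65388 = 195.8 m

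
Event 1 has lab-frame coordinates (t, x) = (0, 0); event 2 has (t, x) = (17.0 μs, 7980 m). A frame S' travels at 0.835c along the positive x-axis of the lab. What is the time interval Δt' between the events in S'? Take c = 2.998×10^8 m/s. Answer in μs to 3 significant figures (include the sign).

Δt' ≈ -9.50 μs

γ = 1/√(1 − 0.835²) = 1.8174
Δt' = γ(Δt − vΔx/c²) = 1.8174 × (17.0 μs − 0.835×7980 m / (2.998×10^8 m/s))
= 1.8174 × (-5.2258 μs) = -9.50 μs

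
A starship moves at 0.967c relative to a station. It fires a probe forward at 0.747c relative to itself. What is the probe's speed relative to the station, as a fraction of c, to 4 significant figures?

u ≈ 0.9952c

Relativistic velocity addition: u = (u' + v)/(1 + u'v/c²)
= (0.747 + 0.967)/(1 + 0.747×0.967) = 1.714/1.72235 = 0.9952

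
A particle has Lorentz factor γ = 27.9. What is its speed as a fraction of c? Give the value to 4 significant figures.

β ≈ 0.9994

β = √(1 − 1/γ²) = √(1 − 1/27.9²) = √(0.998715) = 0.9994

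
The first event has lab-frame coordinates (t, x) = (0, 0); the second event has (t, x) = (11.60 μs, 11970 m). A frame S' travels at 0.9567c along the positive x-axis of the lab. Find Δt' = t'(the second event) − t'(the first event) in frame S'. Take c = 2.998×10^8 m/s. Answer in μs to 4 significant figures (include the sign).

γ = 1/√(1 − 0.9567²) = 3.43553
Δt' = γ(Δt − vΔx/c²) = 3.43553 × (11.60 μs − 0.9567×11970 m / (2.998×10^8 m/s))
= 3.43553 × (-26.5978 μs) = -91.38 μs

Δt' ≈ -91.38 μs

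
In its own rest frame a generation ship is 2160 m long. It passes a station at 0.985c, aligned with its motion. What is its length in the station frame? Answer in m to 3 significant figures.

γ = 1/√(1 − 0.985²) = 5.7953
Length contraction: L = L₀/γ = 2160/5.7953 = 373 m

L ≈ 373 m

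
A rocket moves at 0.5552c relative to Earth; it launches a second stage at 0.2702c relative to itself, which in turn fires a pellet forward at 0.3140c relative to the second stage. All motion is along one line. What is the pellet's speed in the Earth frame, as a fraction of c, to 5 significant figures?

u ≈ 0.84198c

Compose boost 2: (0.2702 + 0.5552)/(1 + 0.2702×0.5552) = 0.82540/1.150015 = 0.7177297
Compose boost 3: (0.3140 + 0.7177297)/(1 + 0.3140×0.7177297) = 1.031730/1.225367 = 0.84198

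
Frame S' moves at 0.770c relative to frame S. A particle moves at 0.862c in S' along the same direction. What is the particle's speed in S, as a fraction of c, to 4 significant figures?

Relativistic velocity addition: u = (u' + v)/(1 + u'v/c²)
= (0.862 + 0.770)/(1 + 0.862×0.770) = 1.632/1.66374 = 0.9809

u ≈ 0.9809c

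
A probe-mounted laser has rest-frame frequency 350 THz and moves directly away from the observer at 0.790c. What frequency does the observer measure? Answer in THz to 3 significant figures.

Relativistic Doppler: f_obs = f_src √((1−β)/(1+β))
= 350 × √(0.21000/1.7900) = 350 × 0.34252 = 120 THz

f_obs ≈ 120 THz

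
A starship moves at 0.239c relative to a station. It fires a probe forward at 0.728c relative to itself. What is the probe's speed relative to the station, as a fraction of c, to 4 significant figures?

Relativistic velocity addition: u = (u' + v)/(1 + u'v/c²)
= (0.728 + 0.239)/(1 + 0.728×0.239) = 0.9670/1.17399 = 0.8237

u ≈ 0.8237c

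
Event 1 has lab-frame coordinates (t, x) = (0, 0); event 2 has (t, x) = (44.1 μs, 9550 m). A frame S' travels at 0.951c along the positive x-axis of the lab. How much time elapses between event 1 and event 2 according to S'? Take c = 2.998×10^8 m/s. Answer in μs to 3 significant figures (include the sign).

Δt' ≈ 44.7 μs

γ = 1/√(1 − 0.951²) = 3.2342
Δt' = γ(Δt − vΔx/c²) = 3.2342 × (44.1 μs − 0.951×9550 m / (2.998×10^8 m/s))
= 3.2342 × (13.806 μs) = 44.7 μs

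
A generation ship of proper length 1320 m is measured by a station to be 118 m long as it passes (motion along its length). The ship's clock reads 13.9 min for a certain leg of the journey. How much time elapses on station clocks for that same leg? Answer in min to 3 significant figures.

Length contraction ⇒ γ = L₀/L = 1320/118 = 11.186
Time dilation: Δt = γτ₀ = 11.186 × 13.9 min = 155 min

Δt ≈ 155 min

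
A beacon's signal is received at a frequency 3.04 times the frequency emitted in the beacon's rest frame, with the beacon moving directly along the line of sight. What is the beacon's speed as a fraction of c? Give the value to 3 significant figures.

f_obs/f_src = √((1+β)/(1−β)) = 3.04  ⇒  (1+β)/(1−β) = 9.2416
β = |1 − D²|/(1 + D²) = |1 − 9.2416|/(1 + 9.2416) = 0.805

β ≈ 0.805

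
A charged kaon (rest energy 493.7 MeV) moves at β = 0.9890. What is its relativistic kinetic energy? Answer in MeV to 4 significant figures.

K ≈ 2844 MeV

γ = 1/√(1 − 0.9890²) = 6.76062
K = (γ − 1)m₀c² = (6.76062 − 1) × 493.7 MeV = 5.76062 × 493.7 MeV = 2844 MeV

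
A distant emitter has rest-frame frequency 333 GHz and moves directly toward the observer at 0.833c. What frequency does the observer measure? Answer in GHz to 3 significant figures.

f_obs ≈ 1100 GHz

Relativistic Doppler: f_obs = f_src √((1+β)/(1−β))
= 333 × √(1.8330/0.16700) = 333 × 3.3130 = 1100 GHz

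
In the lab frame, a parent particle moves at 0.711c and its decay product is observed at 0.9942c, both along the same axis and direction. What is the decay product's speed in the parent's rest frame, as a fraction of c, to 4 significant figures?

Inverse velocity addition: u' = (u − v)/(1 − uv/c²)
= (0.9942 − 0.711)/(1 − 0.9942×0.711) = 0.2832/0.293124 = 0.9661

u' ≈ 0.9661c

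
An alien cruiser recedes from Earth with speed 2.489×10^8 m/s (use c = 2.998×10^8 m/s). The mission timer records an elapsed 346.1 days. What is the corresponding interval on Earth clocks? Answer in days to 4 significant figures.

Δt ≈ 620.9 days

β = v/c = 2.489×10^8 / 2.998×10^8 = 0.830220
γ = 1/√(1 − 0.830220²) = 1.79393
Time dilation: Δt = γτ₀ = 1.79393 × 346.1 days = 620.9 days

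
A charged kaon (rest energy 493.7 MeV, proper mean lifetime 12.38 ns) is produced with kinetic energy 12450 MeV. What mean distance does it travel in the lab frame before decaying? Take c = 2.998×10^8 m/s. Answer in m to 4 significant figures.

γ = 1 + K/(m₀c²) = 1 + 12450/493.7 = 26.2177
β = √(1 − 1/γ²) = 0.999272
Dilated lifetime: γτ₀ = 26.2177 × 12.38 ns = 324.576 ns
d = βc·γτ₀ = 0.999272 × (2.998×10^8 m/s) × 3.24576×10^-7 s = 97.24 m

d ≈ 97.24 m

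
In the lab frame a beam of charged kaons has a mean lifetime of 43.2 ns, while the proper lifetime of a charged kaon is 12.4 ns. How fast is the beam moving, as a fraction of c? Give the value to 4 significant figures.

β ≈ 0.9579

γ = Δt/τ₀ = 43.2/12.4 = 3.48387
β = √(1 − 1/γ²) = √(1 − 1/3.48387²) = 0.9579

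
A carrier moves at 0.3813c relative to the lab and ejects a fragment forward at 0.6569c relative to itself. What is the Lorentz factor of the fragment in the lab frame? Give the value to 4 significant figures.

γ ≈ 1.794

u_lab = (0.6569 + 0.3813)/(1 + 0.6569×0.3813) = 1.0382/1.250476 = 0.8302439
γ = 1/√(1 − 0.8302439²) = 1.794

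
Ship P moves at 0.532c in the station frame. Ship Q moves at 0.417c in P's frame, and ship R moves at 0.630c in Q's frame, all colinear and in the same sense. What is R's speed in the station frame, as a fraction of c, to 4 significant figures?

Compose boost 2: (0.417 + 0.532)/(1 + 0.417×0.532) = 0.9490/1.22184 = 0.776695
Compose boost 3: (0.630 + 0.776695)/(1 + 0.630×0.776695) = 1.40669/1.48932 = 0.9445

u ≈ 0.9445c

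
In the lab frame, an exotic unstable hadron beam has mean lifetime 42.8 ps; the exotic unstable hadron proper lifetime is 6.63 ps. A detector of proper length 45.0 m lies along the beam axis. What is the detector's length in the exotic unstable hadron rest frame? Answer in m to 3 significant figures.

Time dilation ⇒ γ = Δt/τ₀ = 42.8/6.63 = 6.4555
Length contraction: L = L₀/γ = 45.0/6.4555 = 6.97 m

L ≈ 6.97 m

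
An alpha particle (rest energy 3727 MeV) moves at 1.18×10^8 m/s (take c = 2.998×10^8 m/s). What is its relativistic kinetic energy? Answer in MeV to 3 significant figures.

K ≈ 327 MeV

β = v/c = 1.18×10^8 / 2.998×10^8 = 0.39360
γ = 1/√(1 − 0.39360²) = 1.0878
K = (γ − 1)m₀c² = (1.0878 − 1) × 3727 MeV = 0.087804 × 3727 MeV = 327 MeV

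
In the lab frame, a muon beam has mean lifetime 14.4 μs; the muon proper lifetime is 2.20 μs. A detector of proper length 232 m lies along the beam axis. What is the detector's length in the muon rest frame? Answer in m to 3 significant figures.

Time dilation ⇒ γ = Δt/τ₀ = 14.4/2.20 = 6.5455
Length contraction: L = L₀/γ = 232/6.5455 = 35.4 m

L ≈ 35.4 m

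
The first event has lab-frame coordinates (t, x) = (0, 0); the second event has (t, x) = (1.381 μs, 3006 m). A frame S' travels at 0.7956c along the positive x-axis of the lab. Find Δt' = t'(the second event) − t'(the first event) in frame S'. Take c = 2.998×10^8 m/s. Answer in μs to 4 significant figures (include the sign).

Δt' ≈ -10.89 μs

γ = 1/√(1 − 0.7956²) = 1.65065
Δt' = γ(Δt − vΔx/c²) = 1.65065 × (1.381 μs − 0.7956×3006 m / (2.998×10^8 m/s))
= 1.65065 × (-6.59623 μs) = -10.89 μs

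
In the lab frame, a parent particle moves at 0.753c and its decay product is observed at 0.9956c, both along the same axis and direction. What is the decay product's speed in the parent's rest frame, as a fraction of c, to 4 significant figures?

Inverse velocity addition: u' = (u − v)/(1 − uv/c²)
= (0.9956 − 0.753)/(1 − 0.9956×0.753) = 0.2426/0.250313 = 0.9692

u' ≈ 0.9692c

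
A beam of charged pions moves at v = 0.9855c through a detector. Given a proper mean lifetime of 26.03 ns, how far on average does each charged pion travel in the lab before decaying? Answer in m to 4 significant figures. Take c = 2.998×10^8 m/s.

γ = 1/√(1 − 0.9855²) = 5.89361
Dilated lifetime: Δt = γτ₀ = 5.89361 × 26.03 ns = 153.411 ns
d = vΔt = 0.9855c × 153.411 ns = 2.95453×10^8 m/s × 1.53411×10^-7 s = 45.33 m

d ≈ 45.33 m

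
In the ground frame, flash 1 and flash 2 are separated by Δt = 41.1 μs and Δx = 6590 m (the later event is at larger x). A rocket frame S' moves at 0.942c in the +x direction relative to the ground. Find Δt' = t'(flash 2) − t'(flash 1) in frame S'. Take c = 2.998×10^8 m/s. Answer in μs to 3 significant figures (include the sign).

Δt' ≈ 60.8 μs

γ = 1/√(1 − 0.942²) = 2.9796
Δt' = γ(Δt − vΔx/c²) = 2.9796 × (41.1 μs − 0.942×6590 m / (2.998×10^8 m/s))
= 2.9796 × (20.394 μs) = 60.8 μs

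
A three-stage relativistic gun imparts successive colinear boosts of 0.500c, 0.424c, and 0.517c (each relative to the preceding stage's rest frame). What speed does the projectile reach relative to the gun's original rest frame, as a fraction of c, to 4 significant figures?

Compose boost 2: (0.424 + 0.500)/(1 + 0.424×0.500) = 0.9240/1.21200 = 0.762376
Compose boost 3: (0.517 + 0.762376)/(1 + 0.517×0.762376) = 1.27938/1.39415 = 0.9177

u ≈ 0.9177c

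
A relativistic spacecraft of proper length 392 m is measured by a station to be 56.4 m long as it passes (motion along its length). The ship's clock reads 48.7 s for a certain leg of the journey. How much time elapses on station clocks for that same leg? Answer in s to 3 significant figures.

Δt ≈ 338 s

Length contraction ⇒ γ = L₀/L = 392/56.4 = 6.9504
Time dilation: Δt = γτ₀ = 6.9504 × 48.7 s = 338 s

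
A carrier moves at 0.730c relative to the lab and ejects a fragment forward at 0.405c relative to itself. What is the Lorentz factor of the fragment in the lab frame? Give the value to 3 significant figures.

γ ≈ 2.07

u_lab = (0.405 + 0.730)/(1 + 0.405×0.730) = 1.135/1.29565 = 0.876008
γ = 1/√(1 − 0.876008²) = 2.07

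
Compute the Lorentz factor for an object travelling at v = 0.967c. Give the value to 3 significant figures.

γ ≈ 3.93

γ = 1/√(1 − β²) = 1/√(1 − 0.967²) = 1/√(0.064911) = 3.93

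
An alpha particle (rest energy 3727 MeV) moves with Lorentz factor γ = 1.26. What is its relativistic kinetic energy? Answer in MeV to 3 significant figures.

K ≈ 969 MeV

γ = 1.26 (given)
K = (γ − 1)m₀c² = (1.26 − 1) × 3727 MeV = 0.26000 × 3727 MeV = 969 MeV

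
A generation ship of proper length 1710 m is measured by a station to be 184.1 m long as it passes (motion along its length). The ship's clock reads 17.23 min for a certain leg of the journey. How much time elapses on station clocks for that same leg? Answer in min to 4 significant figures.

Length contraction ⇒ γ = L₀/L = 1710/184.1 = 9.28843
Time dilation: Δt = γτ₀ = 9.28843 × 17.23 min = 160.0 min

Δt ≈ 160.0 min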